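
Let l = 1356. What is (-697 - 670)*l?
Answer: -1853652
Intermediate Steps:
(-697 - 670)*l = (-697 - 670)*1356 = -1367*1356 = -1853652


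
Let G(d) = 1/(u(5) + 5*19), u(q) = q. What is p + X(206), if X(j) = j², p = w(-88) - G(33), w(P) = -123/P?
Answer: 93362253/2200 ≈ 42437.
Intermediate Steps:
G(d) = 1/100 (G(d) = 1/(5 + 5*19) = 1/(5 + 95) = 1/100)
p = 3053/2200 (p = -123/(-88) - 1*1/100 = -123*(-1/88) - 1/100 = 123/88 - 1/100 = 3053/2200 ≈ 1.3877)
p + X(206) = 3053/2200 + 206² = 3053/2200 + 42436 = 93362253/2200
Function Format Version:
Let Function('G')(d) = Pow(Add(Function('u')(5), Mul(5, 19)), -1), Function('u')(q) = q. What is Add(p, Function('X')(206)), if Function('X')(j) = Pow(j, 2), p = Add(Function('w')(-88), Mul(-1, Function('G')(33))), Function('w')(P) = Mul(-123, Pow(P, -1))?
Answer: Rational(93362253, 2200) ≈ 42437.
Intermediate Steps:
Function('G')(d) = Rational(1, 100) (Function('G')(d) = Pow(Add(5, Mul(5, 19)), -1) = Pow(Add(5, 95), -1) = Pow(100, -1) = Rational(1, 100))
p = Rational(3053, 2200) (p = Add(Mul(-123, Pow(-88, -1)), Mul(-1, Rational(1, 100))) = Add(Mul(-123, Rational(-1, 88)), Rational(-1, 100)) = Add(Rational(123, 88), Rational(-1, 100)) = Rational(3053, 2200) ≈ 1.3877)
Add(p, Function('X')(206)) = Add(Rational(3053, 2200), Pow(206, 2)) = Add(Rational(3053, 2200), 42436) = Rational(93362253, 2200)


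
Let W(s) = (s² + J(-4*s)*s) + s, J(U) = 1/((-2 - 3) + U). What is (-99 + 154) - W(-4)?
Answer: 477/11 ≈ 43.364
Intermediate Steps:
J(U) = 1/(-5 + U)
W(s) = s + s² + s/(-5 - 4*s) (W(s) = (s² + s/(-5 - 4*s)) + s = s + s² + s/(-5 - 4*s))
(-99 + 154) - W(-4) = (-99 + 154) - (-4)*(-1 + (1 - 4)*(5 + 4*(-4)))/(5 + 4*(-4)) = 55 - (-4)*(-1 - 3*(5 - 16))/(5 - 16) = 55 - (-4)*(-1 - 3*(-11))/(-11) = 55 - (-4)*(-1)*(-1 + 33)/11 = 55 - (-4)*(-1)*32/11 = 55 - 1*128/11 = 55 - 128/11 = 477/11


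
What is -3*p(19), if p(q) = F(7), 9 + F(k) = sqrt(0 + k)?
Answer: 27 - 3*sqrt(7) ≈ 19.063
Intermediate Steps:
F(k) = -9 + sqrt(k) (F(k) = -9 + sqrt(0 + k) = -9 + sqrt(k))
p(q) = -9 + sqrt(7)
-3*p(19) = -3*(-9 + sqrt(7)) = 27 - 3*sqrt(7)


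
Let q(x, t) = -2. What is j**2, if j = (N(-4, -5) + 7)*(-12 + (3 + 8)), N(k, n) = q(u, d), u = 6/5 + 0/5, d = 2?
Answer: 25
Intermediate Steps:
u = 6/5 (u = 6*(1/5) + 0*(1/5) = 6/5 + 0 = 6/5 ≈ 1.2000)
N(k, n) = -2
j = -5 (j = (-2 + 7)*(-12 + (3 + 8)) = 5*(-12 + 11) = 5*(-1) = -5)
j**2 = (-5)**2 = 25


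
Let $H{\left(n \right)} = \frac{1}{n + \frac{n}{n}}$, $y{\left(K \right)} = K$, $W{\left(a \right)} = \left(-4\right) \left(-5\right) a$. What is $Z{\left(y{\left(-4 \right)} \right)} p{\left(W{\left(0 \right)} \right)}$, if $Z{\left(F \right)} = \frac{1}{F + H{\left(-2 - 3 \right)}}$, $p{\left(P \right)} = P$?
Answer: $0$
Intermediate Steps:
$W{\left(a \right)} = 20 a$
$H{\left(n \right)} = \frac{1}{1 + n}$ ($H{\left(n \right)} = \frac{1}{n + 1} = \frac{1}{1 + n}$)
$Z{\left(F \right)} = \frac{1}{- \frac{1}{4} + F}$ ($Z{\left(F \right)} = \frac{1}{F + \frac{1}{1 - 5}} = \frac{1}{F + \frac{1}{-4}} = \frac{1}{F - \frac{1}{4}} = \frac{1}{- \frac{1}{4} + F}$)
$Z{\left(y{\left(-4 \right)} \right)} p{\left(W{\left(0 \right)} \right)} = \frac{4}{-1 + 4 \left(-4\right)} 20 \cdot 0 = \frac{4}{-1 - 16} \cdot 0 = \frac{4}{-17} \cdot 0 = 4 \left(- \frac{1}{17}\right) 0 = \left(- \frac{4}{17}\right) 0 = 0$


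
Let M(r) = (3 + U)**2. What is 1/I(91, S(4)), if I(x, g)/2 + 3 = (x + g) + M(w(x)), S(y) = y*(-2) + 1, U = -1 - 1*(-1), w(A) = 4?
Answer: 1/180 ≈ 0.0055556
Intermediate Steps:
U = 0 (U = -1 + 1 = 0)
M(r) = 9 (M(r) = (3 + 0)**2 = 3**2 = 9)
S(y) = 1 - 2*y (S(y) = -2*y + 1 = 1 - 2*y)
I(x, g) = 12 + 2*g + 2*x (I(x, g) = -6 + 2*((x + g) + 9) = -6 + 2*((g + x) + 9) = -6 + 2*(9 + g + x) = -6 + (18 + 2*g + 2*x) = 12 + 2*g + 2*x)
1/I(91, S(4)) = 1/(12 + 2*(1 - 2*4) + 2*91) = 1/(12 + 2*(1 - 8) + 182) = 1/(12 + 2*(-7) + 182) = 1/(12 - 14 + 182) = 1/180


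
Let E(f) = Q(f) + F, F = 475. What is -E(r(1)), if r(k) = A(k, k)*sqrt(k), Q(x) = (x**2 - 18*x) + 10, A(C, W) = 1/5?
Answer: -12036/25 ≈ -481.44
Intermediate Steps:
A(C, W) = 1/5
Q(x) = 10 + x**2 - 18*x
r(k) = sqrt(k)/5
E(f) = 485 + f**2 - 18*f (E(f) = (10 + f**2 - 18*f) + 475 = 485 + f**2 - 18*f)
-E(r(1)) = -(485 + (sqrt(1)/5)**2 - 18*sqrt(1)/5) = -(485 + ((1/5)*1)**2 - 18/5) = -(485 + (1/5)**2 - 18*1/5) = -(485 + 1/25 - 18/5) = -1*12036/25 = -12036/25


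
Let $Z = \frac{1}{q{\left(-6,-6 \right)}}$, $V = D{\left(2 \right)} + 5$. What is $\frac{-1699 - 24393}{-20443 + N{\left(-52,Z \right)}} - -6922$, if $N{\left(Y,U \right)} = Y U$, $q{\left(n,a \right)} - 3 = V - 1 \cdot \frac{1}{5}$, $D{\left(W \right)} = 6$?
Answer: $\frac{887958622}{128257} \approx 6923.3$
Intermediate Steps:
$V = 11$ ($V = 6 + 5 = 11$)
$q{\left(n,a \right)} = \frac{69}{5}$ ($q{\left(n,a \right)} = 3 + \left(11 - 1 \cdot \frac{1}{5}\right) = 3 + \left(11 - \frac{1}{5}\right) = 3 + \frac{54}{5} = \frac{69}{5}$)
$Z = \frac{5}{69}$ ($Z = \frac{1}{\frac{69}{5}} = \frac{5}{69} \approx 0.072464$)
$N{\left(Y,U \right)} = U Y$
$\frac{-1699 - 24393}{-20443 + N{\left(-52,Z \right)}} - -6922 = \frac{-1699 - 24393}{-20443 + \frac{5}{69} \left(-52\right)} - -6922 = - \frac{26092}{-20443 - \frac{260}{69}} + 6922 = - \frac{26092}{- \frac{1410827}{69}} + 6922 = \left(-26092\right) \left(- \frac{69}{1410827}\right) + 6922 = \frac{163668}{128257} + 6922 = \frac{887958622}{128257}$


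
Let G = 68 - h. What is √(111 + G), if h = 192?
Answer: I*√13 ≈ 3.6056*I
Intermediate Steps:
G = -124 (G = 68 - 1*192 = 68 - 192 = -124)
√(111 + G) = √(111 - 124) = √(-13) = I*√13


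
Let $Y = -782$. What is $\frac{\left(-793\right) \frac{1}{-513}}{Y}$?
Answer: $- \frac{793}{401166} \approx -0.0019767$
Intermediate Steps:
$\frac{\left(-793\right) \frac{1}{-513}}{Y} = \frac{\left(-793\right) \frac{1}{-513}}{-782} = \left(-793\right) \left(- \frac{1}{513}\right) \left(- \frac{1}{782}\right) = \frac{793}{513} \left(- \frac{1}{782}\right) = - \frac{793}{401166}$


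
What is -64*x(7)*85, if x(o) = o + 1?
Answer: -43520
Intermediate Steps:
x(o) = 1 + o
-64*x(7)*85 = -64*(1 + 7)*85 = -64*8*85 = -512*85 = -43520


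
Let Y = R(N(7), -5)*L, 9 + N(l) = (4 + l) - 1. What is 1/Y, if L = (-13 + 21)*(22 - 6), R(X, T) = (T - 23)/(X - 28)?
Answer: 27/3584 ≈ 0.0075335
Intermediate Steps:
N(l) = -6 + l (N(l) = -9 + ((4 + l) - 1) = -9 + (3 + l) = -6 + l)
R(X, T) = (-23 + T)/(-28 + X)
L = 128 (L = 8*16 = 128)
Y = 3584/27 (Y = ((-23 - 5)/(-28 + (-6 + 7)))*128 = (-28/(-28 + 1))*128 = (-28/(-27))*128 = -1/27*(-28)*128 = (28/27)*128 = 3584/27 ≈ 132.74)
1/Y = 1/(3584/27) = 27/3584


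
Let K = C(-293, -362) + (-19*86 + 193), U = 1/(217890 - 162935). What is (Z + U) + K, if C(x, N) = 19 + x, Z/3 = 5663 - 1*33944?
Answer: -4756794889/54955 ≈ -86558.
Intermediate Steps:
U = 1/54955 ≈ 1.8197e-5
Z = -84843 (Z = 3*(5663 - 1*33944) = 3*(5663 - 33944) = 3*(-28281) = -84843)
K = -1715 (K = (19 - 293) + (-19*86 + 193) = -274 + (-1634 + 193) = -274 - 1441 = -1715)
(Z + U) + K = (-84843 + 1/54955) - 1715 = -4662547064/54955 - 1715 = -4756794889/54955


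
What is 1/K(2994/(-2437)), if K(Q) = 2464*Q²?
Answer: 5938969/22087384704 ≈ 0.00026888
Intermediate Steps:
1/K(2994/(-2437)) = 1/(2464*(2994/(-2437))²) = 1/(2464*(2994*(-1/2437))²) = 1/(2464*(-2994/2437)²) = 1/(2464*(8964036/5938969)) = 1/(22087384704/5938969) = 5938969/22087384704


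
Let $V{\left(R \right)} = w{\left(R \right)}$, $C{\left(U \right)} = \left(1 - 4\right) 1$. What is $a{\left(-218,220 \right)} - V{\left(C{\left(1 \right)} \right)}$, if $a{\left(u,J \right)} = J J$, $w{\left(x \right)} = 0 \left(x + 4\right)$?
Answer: $48400$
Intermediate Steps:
$w{\left(x \right)} = 0$ ($w{\left(x \right)} = 0 \left(4 + x\right) = 0$)
$C{\left(U \right)} = -3$ ($C{\left(U \right)} = \left(-3\right) 1 = -3$)
$V{\left(R \right)} = 0$
$a{\left(u,J \right)} = J^{2}$
$a{\left(-218,220 \right)} - V{\left(C{\left(1 \right)} \right)} = 220^{2} - 0 = 48400 + 0 = 48400$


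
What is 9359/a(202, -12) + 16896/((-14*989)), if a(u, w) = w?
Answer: -64893733/83076 ≈ -781.14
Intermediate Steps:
9359/a(202, -12) + 16896/((-14*989)) = 9359/(-12) + 16896/((-14*989)) = 9359*(-1/12) + 16896/(-13846) = -9359/12 + 16896*(-1/13846) = -9359/12 - 8448/6923 = -64893733/83076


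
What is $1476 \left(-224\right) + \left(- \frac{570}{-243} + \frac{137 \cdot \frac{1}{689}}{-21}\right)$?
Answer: $- \frac{129161651041}{390663} \approx -3.3062 \cdot 10^{5}$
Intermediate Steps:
$1476 \left(-224\right) + \left(- \frac{570}{-243} + \frac{137 \cdot \frac{1}{689}}{-21}\right) = -330624 + \left(\left(-570\right) \left(- \frac{1}{243}\right) + 137 \cdot \frac{1}{689} \left(- \frac{1}{21}\right)\right) = -330624 + \left(\frac{190}{81} + \frac{137}{689} \left(- \frac{1}{21}\right)\right) = -330624 + \left(\frac{190}{81} - \frac{137}{14469}\right) = -330624 + \frac{912671}{390663} = - \frac{129161651041}{390663}$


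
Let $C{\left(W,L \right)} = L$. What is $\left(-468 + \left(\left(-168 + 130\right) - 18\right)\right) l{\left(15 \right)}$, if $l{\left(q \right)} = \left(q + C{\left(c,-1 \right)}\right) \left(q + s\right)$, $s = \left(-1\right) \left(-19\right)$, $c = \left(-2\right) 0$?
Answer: $-249424$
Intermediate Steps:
$c = 0$
$s = 19$
$l{\left(q \right)} = \left(-1 + q\right) \left(19 + q\right)$ ($l{\left(q \right)} = \left(q - 1\right) \left(q + 19\right) = \left(-1 + q\right) \left(19 + q\right)$)
$\left(-468 + \left(\left(-168 + 130\right) - 18\right)\right) l{\left(15 \right)} = \left(-468 + \left(\left(-168 + 130\right) - 18\right)\right) \left(-19 + 15^{2} + 18 \cdot 15\right) = \left(-468 - 56\right) \left(-19 + 225 + 270\right) = \left(-468 - 56\right) 476 = \left(-524\right) 476 = -249424$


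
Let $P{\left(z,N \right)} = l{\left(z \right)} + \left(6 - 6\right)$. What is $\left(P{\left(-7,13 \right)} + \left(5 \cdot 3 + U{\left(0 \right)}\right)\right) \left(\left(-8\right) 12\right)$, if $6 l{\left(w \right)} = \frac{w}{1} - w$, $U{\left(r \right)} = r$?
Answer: $-1440$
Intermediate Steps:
$l{\left(w \right)} = 0$ ($l{\left(w \right)} = \frac{\frac{w}{1} - w}{6} = \frac{w 1 - w}{6} = \frac{w - w}{6} = \frac{1}{6} \cdot 0 = 0$)
$P{\left(z,N \right)} = 0$ ($P{\left(z,N \right)} = 0 + \left(6 - 6\right) = 0 + 0 = 0$)
$\left(P{\left(-7,13 \right)} + \left(5 \cdot 3 + U{\left(0 \right)}\right)\right) \left(\left(-8\right) 12\right) = \left(0 + \left(5 \cdot 3 + 0\right)\right) \left(\left(-8\right) 12\right) = \left(0 + \left(15 + 0\right)\right) \left(-96\right) = \left(0 + 15\right) \left(-96\right) = 15 \left(-96\right) = -1440$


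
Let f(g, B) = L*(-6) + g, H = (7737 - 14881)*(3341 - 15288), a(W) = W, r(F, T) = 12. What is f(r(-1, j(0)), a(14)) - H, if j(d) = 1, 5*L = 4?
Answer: -426746804/5 ≈ -8.5349e+7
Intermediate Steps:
L = ⅘ (L = (⅕)*4 = ⅘ ≈ 0.80000)
H = 85349368 (H = -7144*(-11947) = 85349368)
f(g, B) = -24/5 + g (f(g, B) = (⅘)*(-6) + g = -24/5 + g)
f(r(-1, j(0)), a(14)) - H = (-24/5 + 12) - 1*85349368 = 36/5 - 85349368 = -426746804/5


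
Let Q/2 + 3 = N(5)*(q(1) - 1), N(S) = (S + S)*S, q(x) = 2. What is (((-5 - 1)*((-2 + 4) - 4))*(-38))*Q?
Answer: -42864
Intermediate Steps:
N(S) = 2*S**2 (N(S) = (2*S)*S = 2*S**2)
Q = 94 (Q = -6 + 2*((2*5**2)*(2 - 1)) = -6 + 2*((2*25)*1) = -6 + 2*(50*1) = -6 + 2*50 = -6 + 100 = 94)
(((-5 - 1)*((-2 + 4) - 4))*(-38))*Q = (((-5 - 1)*((-2 + 4) - 4))*(-38))*94 = (-6*(2 - 4)*(-38))*94 = (-6*(-2)*(-38))*94 = (12*(-38))*94 = -456*94 = -42864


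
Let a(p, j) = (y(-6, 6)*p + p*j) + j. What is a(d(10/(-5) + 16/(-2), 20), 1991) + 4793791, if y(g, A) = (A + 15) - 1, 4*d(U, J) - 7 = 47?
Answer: 9645861/2 ≈ 4.8229e+6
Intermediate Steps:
d(U, J) = 27/2 (d(U, J) = 7/4 + (¼)*47 = 7/4 + 47/4 = 27/2)
y(g, A) = 14 + A (y(g, A) = (15 + A) - 1 = 14 + A)
a(p, j) = j + 20*p + j*p (a(p, j) = ((14 + 6)*p + p*j) + j = (20*p + j*p) + j = j + 20*p + j*p)
a(d(10/(-5) + 16/(-2), 20), 1991) + 4793791 = (1991 + 20*(27/2) + 1991*(27/2)) + 4793791 = (1991 + 270 + 53757/2) + 4793791 = 58279/2 + 4793791 = 9645861/2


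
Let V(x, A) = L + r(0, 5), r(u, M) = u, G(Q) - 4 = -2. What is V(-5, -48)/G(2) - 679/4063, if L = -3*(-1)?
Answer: 10831/8126 ≈ 1.3329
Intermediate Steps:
G(Q) = 2 (G(Q) = 4 - 2 = 2)
L = 3
V(x, A) = 3 (V(x, A) = 3 + 0 = 3)
V(-5, -48)/G(2) - 679/4063 = 3/2 - 679/4063 = 10831/8126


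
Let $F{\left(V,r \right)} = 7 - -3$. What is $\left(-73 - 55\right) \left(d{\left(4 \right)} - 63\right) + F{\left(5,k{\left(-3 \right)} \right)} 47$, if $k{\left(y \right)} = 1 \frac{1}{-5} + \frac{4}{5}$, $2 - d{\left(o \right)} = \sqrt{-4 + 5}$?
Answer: $8406$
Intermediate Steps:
$d{\left(o \right)} = 1$ ($d{\left(o \right)} = 2 - \sqrt{-4 + 5} = 2 - \sqrt{1} = 2 - 1 = 1$)
$k{\left(y \right)} = \frac{3}{5}$ ($k{\left(y \right)} = 1 \left(- \frac{1}{5}\right) + 4 \cdot \frac{1}{5} = - \frac{1}{5} + \frac{4}{5} = \frac{3}{5}$)
$F{\left(V,r \right)} = 10$ ($F{\left(V,r \right)} = 7 + 3 = 10$)
$\left(-73 - 55\right) \left(d{\left(4 \right)} - 63\right) + F{\left(5,k{\left(-3 \right)} \right)} 47 = \left(-73 - 55\right) \left(1 - 63\right) + 10 \cdot 47 = \left(-128\right) \left(-62\right) + 470 = 7936 + 470 = 8406$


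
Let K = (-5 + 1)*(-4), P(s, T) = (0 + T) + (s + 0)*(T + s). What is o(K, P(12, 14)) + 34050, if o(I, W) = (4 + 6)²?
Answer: 34150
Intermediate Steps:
P(s, T) = T + s*(T + s)
K = 16 (K = -4*(-4) = 16)
o(I, W) = 100 (o(I, W) = 10² = 100)
o(K, P(12, 14)) + 34050 = 100 + 34050 = 34150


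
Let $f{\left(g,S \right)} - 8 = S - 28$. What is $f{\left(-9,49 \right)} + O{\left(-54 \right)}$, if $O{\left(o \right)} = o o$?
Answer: $2945$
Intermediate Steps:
$f{\left(g,S \right)} = -20 + S$ ($f{\left(g,S \right)} = 8 + \left(S - 28\right) = 8 + \left(-28 + S\right) = -20 + S$)
$O{\left(o \right)} = o^{2}$
$f{\left(-9,49 \right)} + O{\left(-54 \right)} = \left(-20 + 49\right) + \left(-54\right)^{2} = 29 + 2916 = 2945$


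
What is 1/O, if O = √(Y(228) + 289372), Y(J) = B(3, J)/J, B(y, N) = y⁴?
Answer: 2*√417853681/21992299 ≈ 0.0018590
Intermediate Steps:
Y(J) = 81/J (Y(J) = 3⁴/J = 81/J)
O = √417853681/38 (O = √(81/228 + 289372) = √(81*(1/228) + 289372) = √(27/76 + 289372) = √(21992299/76) = √417853681/38 ≈ 537.93)
1/O = 1/(√417853681/38) = 2*√417853681/21992299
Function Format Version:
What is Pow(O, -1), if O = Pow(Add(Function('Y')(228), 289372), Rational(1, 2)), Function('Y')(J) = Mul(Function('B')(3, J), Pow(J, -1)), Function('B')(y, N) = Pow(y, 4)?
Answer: Mul(Rational(2, 21992299), Pow(417853681, Rational(1, 2))) ≈ 0.0018590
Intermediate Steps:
Function('Y')(J) = Mul(81, Pow(J, -1)) (Function('Y')(J) = Mul(Pow(3, 4), Pow(J, -1)) = Mul(81, Pow(J, -1)))
O = Mul(Rational(1, 38), Pow(417853681, Rational(1, 2))) (O = Pow(Add(Mul(81, Pow(228, -1)), 289372), Rational(1, 2)) = Pow(Add(Mul(81, Rational(1, 228)), 289372), Rational(1, 2)) = Pow(Add(Rational(27, 76), 289372), Rational(1, 2)) = Pow(Rational(21992299, 76), Rational(1, 2)) = Mul(Rational(1, 38), Pow(417853681, Rational(1, 2))) ≈ 537.93)
Pow(O, -1) = Pow(Mul(Rational(1, 38), Pow(417853681, Rational(1, 2))), -1) = Mul(Rational(2, 21992299), Pow(417853681, Rational(1, 2)))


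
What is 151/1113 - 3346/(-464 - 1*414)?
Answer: 1928338/488607 ≈ 3.9466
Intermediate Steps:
151/1113 - 3346/(-464 - 1*414) = 151*(1/1113) - 3346/(-464 - 414) = 151/1113 - 3346/(-878) = 151/1113 - 3346*(-1/878) = 151/1113 + 1673/439 = 1928338/488607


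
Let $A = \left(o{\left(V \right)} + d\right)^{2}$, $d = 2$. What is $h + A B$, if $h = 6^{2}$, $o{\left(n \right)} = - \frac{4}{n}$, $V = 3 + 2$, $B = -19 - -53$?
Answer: $\frac{2124}{25} \approx 84.96$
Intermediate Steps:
$B = 34$ ($B = -19 + 53 = 34$)
$V = 5$
$A = \frac{36}{25}$ ($A = \left(- \frac{4}{5} + 2\right)^{2} = \left(\frac{6}{5}\right)^{2} = \frac{36}{25} \approx 1.44$)
$h = 36$
$h + A B = 36 + \frac{36}{25} \cdot 34 = 36 + \frac{1224}{25} = \frac{2124}{25}$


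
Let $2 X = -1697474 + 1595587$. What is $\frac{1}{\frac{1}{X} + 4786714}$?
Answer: $\frac{101887}{487703929316} \approx 2.0891 \cdot 10^{-7}$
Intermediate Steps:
$X = - \frac{101887}{2}$ ($X = \frac{-1697474 + 1595587}{2} = \frac{1}{2} \left(-101887\right) = - \frac{101887}{2} \approx -50944.0$)
$\frac{1}{\frac{1}{X} + 4786714} = \frac{1}{\frac{1}{- \frac{101887}{2}} + 4786714} = \frac{1}{- \frac{2}{101887} + 4786714} = \frac{1}{\frac{487703929316}{101887}} = \frac{101887}{487703929316}$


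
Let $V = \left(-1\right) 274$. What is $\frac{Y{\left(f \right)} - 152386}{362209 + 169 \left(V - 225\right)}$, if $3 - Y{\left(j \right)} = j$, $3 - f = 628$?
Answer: $- \frac{25293}{46313} \approx -0.54613$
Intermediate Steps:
$f = -625$ ($f = 3 - 628 = -625$)
$V = -274$
$Y{\left(j \right)} = 3 - j$
$\frac{Y{\left(f \right)} - 152386}{362209 + 169 \left(V - 225\right)} = \frac{\left(3 - -625\right) - 152386}{362209 + 169 \left(-274 - 225\right)} = \frac{\left(3 + 625\right) - 152386}{362209 + 169 \left(-499\right)} = \frac{628 - 152386}{362209 - 84331} = - \frac{151758}{277878} = \left(-151758\right) \frac{1}{277878} = - \frac{25293}{46313}$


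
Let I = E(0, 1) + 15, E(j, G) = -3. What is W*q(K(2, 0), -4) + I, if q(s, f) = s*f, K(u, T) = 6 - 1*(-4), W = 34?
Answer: -1348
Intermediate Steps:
K(u, T) = 10 (K(u, T) = 6 + 4 = 10)
q(s, f) = f*s
I = 12 (I = -3 + 15 = 12)
W*q(K(2, 0), -4) + I = 34*(-4*10) + 12 = 34*(-40) + 12 = -1360 + 12 = -1348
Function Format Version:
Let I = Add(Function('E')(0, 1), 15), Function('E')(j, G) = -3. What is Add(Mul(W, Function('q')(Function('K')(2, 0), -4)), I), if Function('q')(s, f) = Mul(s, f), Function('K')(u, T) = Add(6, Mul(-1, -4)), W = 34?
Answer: -1348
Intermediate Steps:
Function('K')(u, T) = 10 (Function('K')(u, T) = Add(6, 4) = 10)
Function('q')(s, f) = Mul(f, s)
I = 12 (I = Add(-3, 15) = 12)
Add(Mul(W, Function('q')(Function('K')(2, 0), -4)), I) = Add(Mul(34, Mul(-4, 10)), 12) = Add(Mul(34, -40), 12) = Add(-1360, 12) = -1348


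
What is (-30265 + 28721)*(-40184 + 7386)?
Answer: 50640112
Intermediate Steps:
(-30265 + 28721)*(-40184 + 7386) = -1544*(-32798) = 50640112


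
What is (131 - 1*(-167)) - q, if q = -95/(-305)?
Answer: 18159/61 ≈ 297.69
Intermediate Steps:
q = 19/61 (q = -95*(-1/305) = 19/61 ≈ 0.31148)
(131 - 1*(-167)) - q = (131 - 1*(-167)) - 1*19/61 = (131 + 167) - 19/61 = 298 - 19/61 = 18159/61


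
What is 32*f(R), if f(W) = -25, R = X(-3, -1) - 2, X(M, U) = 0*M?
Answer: -800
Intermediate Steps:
X(M, U) = 0
R = -2 (R = 0 - 2 = -2)
32*f(R) = 32*(-25) = -800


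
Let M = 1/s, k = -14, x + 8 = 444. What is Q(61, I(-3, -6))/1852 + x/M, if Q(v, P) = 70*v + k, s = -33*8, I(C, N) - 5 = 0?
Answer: -53292088/463 ≈ -1.1510e+5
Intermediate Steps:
x = 436 (x = -8 + 444 = 436)
I(C, N) = 5 (I(C, N) = 5 + 0 = 5)
s = -264
M = -1/264 (M = 1/(-264) = -1/264 ≈ -0.0037879)
Q(v, P) = -14 + 70*v (Q(v, P) = 70*v - 14 = -14 + 70*v)
Q(61, I(-3, -6))/1852 + x/M = (-14 + 70*61)/1852 + 436/(-1/264) = (-14 + 4270)*(1/1852) + 436*(-264) = 4256*(1/1852) - 115104 = 1064/463 - 115104 = -53292088/463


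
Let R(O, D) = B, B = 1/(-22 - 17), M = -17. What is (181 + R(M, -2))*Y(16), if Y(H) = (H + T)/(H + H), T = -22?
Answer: -3529/104 ≈ -33.933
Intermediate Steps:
Y(H) = (-22 + H)/(2*H) (Y(H) = (H - 22)/(H + H) = (-22 + H)/((2*H)) = (-22 + H)*(1/(2*H)) = (-22 + H)/(2*H))
B = -1/39 (B = 1/(-39) = -1/39 ≈ -0.025641)
R(O, D) = -1/39
(181 + R(M, -2))*Y(16) = (181 - 1/39)*((½)*(-22 + 16)/16) = 7058*((½)*(1/16)*(-6))/39 = (7058/39)*(-3/16) = -3529/104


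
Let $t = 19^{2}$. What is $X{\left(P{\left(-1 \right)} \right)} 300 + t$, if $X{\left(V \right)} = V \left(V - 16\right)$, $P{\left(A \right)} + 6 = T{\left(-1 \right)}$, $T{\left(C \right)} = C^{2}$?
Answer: $31861$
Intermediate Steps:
$P{\left(A \right)} = -5$ ($P{\left(A \right)} = -6 + \left(-1\right)^{2} = -6 + 1 = -5$)
$t = 361$
$X{\left(V \right)} = V \left(-16 + V\right)$
$X{\left(P{\left(-1 \right)} \right)} 300 + t = - 5 \left(-16 - 5\right) 300 + 361 = \left(-5\right) \left(-21\right) 300 + 361 = 105 \cdot 300 + 361 = 31500 + 361 = 31861$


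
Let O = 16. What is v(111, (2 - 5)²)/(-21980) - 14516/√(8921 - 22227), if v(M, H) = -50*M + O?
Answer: 2767/10990 + 7258*I*√13306/6653 ≈ 0.25177 + 125.84*I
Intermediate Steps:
v(M, H) = 16 - 50*M (v(M, H) = -50*M + 16 = 16 - 50*M)
v(111, (2 - 5)²)/(-21980) - 14516/√(8921 - 22227) = (16 - 50*111)/(-21980) - 14516/√(8921 - 22227) = (16 - 5550)*(-1/21980) - 14516*(-I*√13306/13306) = -5534*(-1/21980) - 14516*(-I*√13306/13306) = 2767/10990 - (-7258)*I*√13306/6653 = 2767/10990 + 7258*I*√13306/6653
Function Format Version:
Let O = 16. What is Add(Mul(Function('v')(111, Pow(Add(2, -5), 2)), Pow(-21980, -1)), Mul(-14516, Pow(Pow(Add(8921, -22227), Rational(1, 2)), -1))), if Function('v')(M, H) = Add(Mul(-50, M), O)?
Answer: Add(Rational(2767, 10990), Mul(Rational(7258, 6653), I, Pow(13306, Rational(1, 2)))) ≈ Add(0.25177, Mul(125.84, I))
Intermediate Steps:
Function('v')(M, H) = Add(16, Mul(-50, M)) (Function('v')(M, H) = Add(Mul(-50, M), 16) = Add(16, Mul(-50, M)))
Add(Mul(Function('v')(111, Pow(Add(2, -5), 2)), Pow(-21980, -1)), Mul(-14516, Pow(Pow(Add(8921, -22227), Rational(1, 2)), -1))) = Add(Mul(Add(16, Mul(-50, 111)), Pow(-21980, -1)), Mul(-14516, Pow(Pow(Add(8921, -22227), Rational(1, 2)), -1))) = Add(Mul(Add(16, -5550), Rational(-1, 21980)), Mul(-14516, Pow(Pow(-13306, Rational(1, 2)), -1))) = Add(Mul(-5534, Rational(-1, 21980)), Mul(-14516, Pow(Mul(I, Pow(13306, Rational(1, 2))), -1))) = Add(Rational(2767, 10990), Mul(-14516, Mul(Rational(-1, 13306), I, Pow(13306, Rational(1, 2))))) = Add(Rational(2767, 10990), Mul(Rational(7258, 6653), I, Pow(13306, Rational(1, 2))))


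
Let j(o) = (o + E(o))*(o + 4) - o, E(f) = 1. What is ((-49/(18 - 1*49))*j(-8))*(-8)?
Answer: -14112/31 ≈ -455.23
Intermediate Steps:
j(o) = -o + (1 + o)*(4 + o) (j(o) = (o + 1)*(o + 4) - o = (1 + o)*(4 + o) - o = -o + (1 + o)*(4 + o))
((-49/(18 - 1*49))*j(-8))*(-8) = ((-49/(18 - 1*49))*(4 + (-8)**2 + 4*(-8)))*(-8) = ((-49/(18 - 49))*(4 + 64 - 32))*(-8) = (-49/(-31)*36)*(-8) = (-49*(-1/31)*36)*(-8) = ((49/31)*36)*(-8) = (1764/31)*(-8) = -14112/31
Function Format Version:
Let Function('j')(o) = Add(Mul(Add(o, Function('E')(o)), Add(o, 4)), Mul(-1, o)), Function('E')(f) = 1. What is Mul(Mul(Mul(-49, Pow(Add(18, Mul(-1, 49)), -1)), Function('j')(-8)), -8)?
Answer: Rational(-14112, 31) ≈ -455.23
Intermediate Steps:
Function('j')(o) = Add(Mul(-1, o), Mul(Add(1, o), Add(4, o))) (Function('j')(o) = Add(Mul(Add(o, 1), Add(o, 4)), Mul(-1, o)) = Add(Mul(Add(1, o), Add(4, o)), Mul(-1, o)) = Add(Mul(-1, o), Mul(Add(1, o), Add(4, o))))
Mul(Mul(Mul(-49, Pow(Add(18, Mul(-1, 49)), -1)), Function('j')(-8)), -8) = Mul(Mul(Mul(-49, Pow(Add(18, Mul(-1, 49)), -1)), Add(4, Pow(-8, 2), Mul(4, -8))), -8) = Mul(Mul(Mul(-49, Pow(Add(18, -49), -1)), Add(4, 64, -32)), -8) = Mul(Mul(Mul(-49, Pow(-31, -1)), 36), -8) = Mul(Mul(Mul(-49, Rational(-1, 31)), 36), -8) = Mul(Mul(Rational(49, 31), 36), -8) = Mul(Rational(1764, 31), -8) = Rational(-14112, 31)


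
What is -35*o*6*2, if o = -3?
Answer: 1260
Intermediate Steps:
-35*o*6*2 = -35*(-3*6)*2 = -(-630)*2 = -35*(-36) = 1260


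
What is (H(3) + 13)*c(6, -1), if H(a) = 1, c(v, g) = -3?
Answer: -42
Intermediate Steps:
(H(3) + 13)*c(6, -1) = (1 + 13)*(-3) = 14*(-3) = -42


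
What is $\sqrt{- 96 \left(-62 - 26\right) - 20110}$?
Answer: $7 i \sqrt{238} \approx 107.99 i$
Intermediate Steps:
$\sqrt{- 96 \left(-62 - 26\right) - 20110} = \sqrt{\left(-96\right) \left(-88\right) - 20110} = \sqrt{8448 - 20110} = \sqrt{-11662} = 7 i \sqrt{238}$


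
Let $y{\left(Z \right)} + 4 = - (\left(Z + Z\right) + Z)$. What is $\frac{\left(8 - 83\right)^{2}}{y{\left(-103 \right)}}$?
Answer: $\frac{1125}{61} \approx 18.443$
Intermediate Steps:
$y{\left(Z \right)} = -4 - 3 Z$ ($y{\left(Z \right)} = -4 - \left(\left(Z + Z\right) + Z\right) = -4 - \left(2 Z + Z\right) = -4 - 3 Z$)
$\frac{\left(8 - 83\right)^{2}}{y{\left(-103 \right)}} = \frac{\left(8 - 83\right)^{2}}{-4 - -309} = \frac{\left(-75\right)^{2}}{-4 + 309} = \frac{5625}{305} = 5625 \cdot \frac{1}{305} = \frac{1125}{61}$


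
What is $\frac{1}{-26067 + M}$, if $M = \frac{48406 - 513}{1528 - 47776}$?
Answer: $- \frac{984}{25650947} \approx -3.8361 \cdot 10^{-5}$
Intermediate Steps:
$M = - \frac{1019}{984}$ ($M = \frac{47893}{-46248} = 47893 \left(- \frac{1}{46248}\right) = - \frac{1019}{984} \approx -1.0356$)
$\frac{1}{-26067 + M} = \frac{1}{-26067 - \frac{1019}{984}} = \frac{1}{- \frac{25650947}{984}} = - \frac{984}{25650947}$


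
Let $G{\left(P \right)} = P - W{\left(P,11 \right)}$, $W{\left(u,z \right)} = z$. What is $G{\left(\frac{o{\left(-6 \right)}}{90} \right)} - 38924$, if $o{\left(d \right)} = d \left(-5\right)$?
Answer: $- \frac{116804}{3} \approx -38935.0$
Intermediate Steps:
$o{\left(d \right)} = - 5 d$
$G{\left(P \right)} = -11 + P$ ($G{\left(P \right)} = P - 11 = -11 + P$)
$G{\left(\frac{o{\left(-6 \right)}}{90} \right)} - 38924 = \left(-11 + \frac{\left(-5\right) \left(-6\right)}{90}\right) - 38924 = \left(-11 + 30 \cdot \frac{1}{90}\right) - 38924 = \left(-11 + \frac{1}{3}\right) - 38924 = - \frac{32}{3} - 38924 = - \frac{116804}{3}$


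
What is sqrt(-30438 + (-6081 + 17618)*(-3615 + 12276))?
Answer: sqrt(99891519) ≈ 9994.6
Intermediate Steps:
sqrt(-30438 + (-6081 + 17618)*(-3615 + 12276)) = sqrt(-30438 + 11537*8661) = sqrt(-30438 + 99921957) = sqrt(99891519)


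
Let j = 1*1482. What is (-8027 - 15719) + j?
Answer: -22264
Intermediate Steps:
j = 1482
(-8027 - 15719) + j = (-8027 - 15719) + 1482 = -23746 + 1482 = -22264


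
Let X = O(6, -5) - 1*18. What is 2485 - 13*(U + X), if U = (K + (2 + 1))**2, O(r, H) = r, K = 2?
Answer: 2316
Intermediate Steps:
X = -12 (X = 6 - 1*18 = 6 - 18 = -12)
U = 25 (U = (2 + (2 + 1))**2 = (2 + 3)**2 = 5**2 = 25)
2485 - 13*(U + X) = 2485 - 13*(25 - 12) = 2485 - 13*13 = 2485 - 1*169 = 2485 - 169 = 2316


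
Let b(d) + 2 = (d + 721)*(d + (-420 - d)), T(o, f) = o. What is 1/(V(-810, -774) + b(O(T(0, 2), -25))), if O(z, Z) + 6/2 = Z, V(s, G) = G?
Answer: -1/291836 ≈ -3.4266e-6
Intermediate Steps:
O(z, Z) = -3 + Z
b(d) = -302822 - 420*d (b(d) = -2 + (d + 721)*(d + (-420 - d)) = -2 + (721 + d)*(-420) = -2 + (-302820 - 420*d) = -302822 - 420*d)
1/(V(-810, -774) + b(O(T(0, 2), -25))) = 1/(-774 + (-302822 - 420*(-3 - 25))) = 1/(-774 + (-302822 - 420*(-28))) = 1/(-774 + (-302822 + 11760)) = 1/(-774 - 291062) = 1/(-291836) = -1/291836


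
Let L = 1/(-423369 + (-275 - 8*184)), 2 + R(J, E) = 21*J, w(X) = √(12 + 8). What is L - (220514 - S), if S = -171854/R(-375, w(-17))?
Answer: -738348663471061/3348638732 ≈ -2.2049e+5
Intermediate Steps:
w(X) = 2*√5 (w(X) = √20 = 2*√5)
R(J, E) = -2 + 21*J
S = 171854/7877 (S = -171854/(-2 + 21*(-375)) = -171854/(-2 - 7875) = -171854/(-7877) = -171854*(-1/7877) = 171854/7877 ≈ 21.817)
L = -1/425116 (L = 1/(-423369 + (-275 - 1472)) = 1/(-423369 - 1747) = 1/(-425116) = -1/425116 ≈ -2.3523e-6)
L - (220514 - S) = -1/425116 - (220514 - 1*171854/7877) = -1/425116 - (220514 - 171854/7877) = -1/425116 - 1*1736816924/7877 = -1/425116 - 1736816924/7877 = -738348663471061/3348638732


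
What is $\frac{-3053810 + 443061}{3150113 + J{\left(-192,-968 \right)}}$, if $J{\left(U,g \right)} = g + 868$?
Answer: $- \frac{2610749}{3150013} \approx -0.82881$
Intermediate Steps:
$J{\left(U,g \right)} = 868 + g$
$\frac{-3053810 + 443061}{3150113 + J{\left(-192,-968 \right)}} = \frac{-3053810 + 443061}{3150113 + \left(868 - 968\right)} = - \frac{2610749}{3150113 - 100} = - \frac{2610749}{3150013}$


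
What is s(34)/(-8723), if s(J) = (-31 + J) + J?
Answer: -37/8723 ≈ -0.0042417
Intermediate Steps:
s(J) = -31 + 2*J
s(34)/(-8723) = (-31 + 2*34)/(-8723) = (-31 + 68)*(-1/8723) = 37*(-1/8723) = -37/8723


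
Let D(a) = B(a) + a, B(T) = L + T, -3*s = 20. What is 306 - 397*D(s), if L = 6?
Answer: 9652/3 ≈ 3217.3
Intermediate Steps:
s = -20/3 (s = -⅓*20 = -20/3 ≈ -6.6667)
B(T) = 6 + T
D(a) = 6 + 2*a (D(a) = (6 + a) + a = 6 + 2*a)
306 - 397*D(s) = 306 - 397*(6 + 2*(-20/3)) = 306 - 397*(6 - 40/3) = 306 - 397*(-22/3) = 306 + 8734/3 = 9652/3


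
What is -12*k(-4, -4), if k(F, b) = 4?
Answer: -48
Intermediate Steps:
-12*k(-4, -4) = -12*4 = -4*12 = -48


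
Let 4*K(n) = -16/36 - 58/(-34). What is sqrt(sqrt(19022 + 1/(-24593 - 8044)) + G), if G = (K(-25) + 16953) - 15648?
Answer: sqrt(1607288159453141 + 37728372*sqrt(20261735401281))/1109658 ≈ 37.990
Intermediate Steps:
K(n) = 193/612 (K(n) = (-16/36 - 58/(-34))/4 = (-16*1/36 - 58*(-1/34))/4 = (-4/9 + 29/17)/4 = (1/4)*(193/153) = 193/612)
G = 798853/612 (G = (193/612 + 16953) - 15648 = 10375429/612 - 15648 = 798853/612 ≈ 1305.3)
sqrt(sqrt(19022 + 1/(-24593 - 8044)) + G) = sqrt(sqrt(19022 + 1/(-24593 - 8044)) + 798853/612) = sqrt(sqrt(19022 + 1/(-32637)) + 798853/612) = sqrt(sqrt(19022 - 1/32637) + 798853/612) = sqrt(sqrt(620821013/32637) + 798853/612) = sqrt(sqrt(20261735401281)/32637 + 798853/612) = sqrt(798853/612 + sqrt(20261735401281)/32637)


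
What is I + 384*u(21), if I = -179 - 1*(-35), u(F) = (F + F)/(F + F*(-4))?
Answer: -400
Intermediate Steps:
u(F) = -⅔ (u(F) = (2*F)/(F - 4*F) = (2*F)/((-3*F)) = (2*F)*(-1/(3*F)) = -⅔)
I = -144 (I = -179 + 35 = -144)
I + 384*u(21) = -144 + 384*(-⅔) = -144 - 256 = -400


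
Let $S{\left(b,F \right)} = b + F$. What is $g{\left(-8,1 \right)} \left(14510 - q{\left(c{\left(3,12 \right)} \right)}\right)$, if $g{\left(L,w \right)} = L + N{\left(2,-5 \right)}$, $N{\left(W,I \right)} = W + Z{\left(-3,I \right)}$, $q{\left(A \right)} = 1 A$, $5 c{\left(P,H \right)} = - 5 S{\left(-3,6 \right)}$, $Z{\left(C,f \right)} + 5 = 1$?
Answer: $-145130$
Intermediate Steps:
$Z{\left(C,f \right)} = -4$ ($Z{\left(C,f \right)} = -5 + 1 = -4$)
$S{\left(b,F \right)} = F + b$
$c{\left(P,H \right)} = -3$ ($c{\left(P,H \right)} = \frac{\left(-5\right) \left(6 - 3\right)}{5} = \frac{\left(-5\right) 3}{5} = \frac{1}{5} \left(-15\right) = -3$)
$q{\left(A \right)} = A$
$N{\left(W,I \right)} = -4 + W$ ($N{\left(W,I \right)} = W - 4 = -4 + W$)
$g{\left(L,w \right)} = -2 + L$ ($g{\left(L,w \right)} = L + \left(-4 + 2\right) = L - 2 = -2 + L$)
$g{\left(-8,1 \right)} \left(14510 - q{\left(c{\left(3,12 \right)} \right)}\right) = \left(-2 - 8\right) \left(14510 - -3\right) = - 10 \left(14510 + 3\right) = \left(-10\right) 14513 = -145130$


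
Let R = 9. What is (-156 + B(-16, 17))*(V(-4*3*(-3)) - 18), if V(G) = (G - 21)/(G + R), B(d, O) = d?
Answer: 9116/3 ≈ 3038.7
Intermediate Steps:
V(G) = (-21 + G)/(9 + G) (V(G) = (G - 21)/(G + 9) = (-21 + G)/(9 + G))
(-156 + B(-16, 17))*(V(-4*3*(-3)) - 18) = (-156 - 16)*((-21 - 4*3*(-3))/(9 - 4*3*(-3)) - 18) = -172*((-21 - 12*(-3))/(9 - 12*(-3)) - 18) = -172*((-21 + 36)/(9 + 36) - 18) = -172*(15/45 - 18) = -172*((1/45)*15 - 18) = -172*(⅓ - 18) = -172*(-53/3) = 9116/3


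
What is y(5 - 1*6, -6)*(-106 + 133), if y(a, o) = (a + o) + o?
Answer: -351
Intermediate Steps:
y(a, o) = a + 2*o
y(5 - 1*6, -6)*(-106 + 133) = ((5 - 1*6) + 2*(-6))*(-106 + 133) = ((5 - 6) - 12)*27 = (-1 - 12)*27 = -13*27 = -351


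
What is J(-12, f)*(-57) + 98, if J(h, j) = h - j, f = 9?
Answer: 1295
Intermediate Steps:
J(-12, f)*(-57) + 98 = (-12 - 1*9)*(-57) + 98 = (-12 - 9)*(-57) + 98 = -21*(-57) + 98 = 1197 + 98 = 1295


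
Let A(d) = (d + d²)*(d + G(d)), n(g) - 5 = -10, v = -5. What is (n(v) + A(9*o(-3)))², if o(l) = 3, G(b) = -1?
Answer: 386161801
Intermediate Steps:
n(g) = -5 (n(g) = 5 - 10 = -5)
A(d) = (-1 + d)*(d + d²) (A(d) = (d + d²)*(d - 1) = (d + d²)*(-1 + d) = (-1 + d)*(d + d²))
(n(v) + A(9*o(-3)))² = (-5 + ((9*3)³ - 9*3))² = (-5 + (27³ - 1*27))² = (-5 + (19683 - 27))² = (-5 + 19656)² = 19651² = 386161801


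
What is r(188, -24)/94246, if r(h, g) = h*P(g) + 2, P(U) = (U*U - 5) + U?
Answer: 51419/47123 ≈ 1.0912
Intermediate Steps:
P(U) = -5 + U + U**2 (P(U) = (U**2 - 5) + U = (-5 + U**2) + U = -5 + U + U**2)
r(h, g) = 2 + h*(-5 + g + g**2) (r(h, g) = h*(-5 + g + g**2) + 2 = 2 + h*(-5 + g + g**2))
r(188, -24)/94246 = (2 + 188*(-5 - 24 + (-24)**2))/94246 = (2 + 188*(-5 - 24 + 576))*(1/94246) = (2 + 188*547)*(1/94246) = (2 + 102836)*(1/94246) = 102838*(1/94246) = 51419/47123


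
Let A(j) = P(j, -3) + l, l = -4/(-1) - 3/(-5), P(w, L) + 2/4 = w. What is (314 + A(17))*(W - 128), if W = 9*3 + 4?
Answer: -325047/10 ≈ -32505.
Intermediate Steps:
W = 31 (W = 27 + 4 = 31)
P(w, L) = -½ + w
l = 23/5 (l = -4*(-1) - 3*(-⅕) = 4 + ⅗ = 23/5 ≈ 4.6000)
A(j) = 41/10 + j (A(j) = (-½ + j) + 23/5 = 41/10 + j)
(314 + A(17))*(W - 128) = (314 + (41/10 + 17))*(31 - 128) = (314 + 211/10)*(-97) = (3351/10)*(-97) = -325047/10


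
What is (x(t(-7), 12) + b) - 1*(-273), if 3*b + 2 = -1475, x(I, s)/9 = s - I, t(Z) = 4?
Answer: -442/3 ≈ -147.33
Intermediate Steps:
x(I, s) = -9*I + 9*s (x(I, s) = 9*(s - I) = -9*I + 9*s)
b = -1477/3 (b = -2/3 + (1/3)*(-1475) = -2/3 - 1475/3 = -1477/3 ≈ -492.33)
(x(t(-7), 12) + b) - 1*(-273) = ((-9*4 + 9*12) - 1477/3) - 1*(-273) = ((-36 + 108) - 1477/3) + 273 = (72 - 1477/3) + 273 = -1261/3 + 273 = -442/3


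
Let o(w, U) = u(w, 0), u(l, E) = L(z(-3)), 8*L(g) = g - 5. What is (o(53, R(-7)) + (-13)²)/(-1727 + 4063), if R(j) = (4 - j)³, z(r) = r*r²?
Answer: 165/2336 ≈ 0.070634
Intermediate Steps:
z(r) = r³
L(g) = -5/8 + g/8 (L(g) = (g - 5)/8 = (-5 + g)/8 = -5/8 + g/8)
u(l, E) = -4 (u(l, E) = -5/8 + (⅛)*(-3)³ = -5/8 + (⅛)*(-27) = -5/8 - 27/8 = -4)
o(w, U) = -4
(o(53, R(-7)) + (-13)²)/(-1727 + 4063) = (-4 + (-13)²)/(-1727 + 4063) = (-4 + 169)/2336 = 165*(1/2336) = 165/2336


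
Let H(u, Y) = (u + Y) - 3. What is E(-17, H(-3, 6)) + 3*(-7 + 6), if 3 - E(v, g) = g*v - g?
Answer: 0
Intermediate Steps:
H(u, Y) = -3 + Y + u (H(u, Y) = (Y + u) - 3 = -3 + Y + u)
E(v, g) = 3 + g - g*v (E(v, g) = 3 - (g*v - g) = 3 - (-g + g*v) = 3 + (g - g*v) = 3 + g - g*v)
E(-17, H(-3, 6)) + 3*(-7 + 6) = (3 + (-3 + 6 - 3) - 1*(-3 + 6 - 3)*(-17)) + 3*(-7 + 6) = (3 + 0 - 1*0*(-17)) + 3*(-1) = (3 + 0 + 0) - 3 = 3 - 3 = 0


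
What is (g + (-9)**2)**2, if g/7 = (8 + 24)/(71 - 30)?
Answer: 12567025/1681 ≈ 7475.9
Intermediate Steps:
g = 224/41 (g = 7*((8 + 24)/(71 - 30)) = 7*(32/41) = 224/41 ≈ 5.4634)
(g + (-9)**2)**2 = (224/41 + (-9)**2)**2 = (224/41 + 81)**2 = (3545/41)**2 = 12567025/1681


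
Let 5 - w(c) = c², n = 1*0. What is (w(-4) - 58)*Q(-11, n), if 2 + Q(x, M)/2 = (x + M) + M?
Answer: 1794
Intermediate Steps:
n = 0
Q(x, M) = -4 + 2*x + 4*M (Q(x, M) = -4 + 2*((x + M) + M) = -4 + 2*((M + x) + M) = -4 + 2*(x + 2*M) = -4 + (2*x + 4*M) = -4 + 2*x + 4*M)
w(c) = 5 - c²
(w(-4) - 58)*Q(-11, n) = ((5 - 1*(-4)²) - 58)*(-4 + 2*(-11) + 4*0) = ((5 - 1*16) - 58)*(-4 - 22 + 0) = ((5 - 16) - 58)*(-26) = (-11 - 58)*(-26) = -69*(-26) = 1794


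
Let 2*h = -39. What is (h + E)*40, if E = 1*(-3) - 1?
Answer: -940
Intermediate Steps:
h = -39/2 (h = (½)*(-39) = -39/2 ≈ -19.500)
E = -4 (E = -3 - 1 = -4)
(h + E)*40 = (-39/2 - 4)*40 = -47/2*40 = -940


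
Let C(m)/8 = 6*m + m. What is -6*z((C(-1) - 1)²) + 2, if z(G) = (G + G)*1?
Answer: -38986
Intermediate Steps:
C(m) = 56*m (C(m) = 8*(6*m + m) = 8*(7*m) = 56*m)
z(G) = 2*G (z(G) = (2*G)*1 = 2*G)
-6*z((C(-1) - 1)²) + 2 = -12*(56*(-1) - 1)² + 2 = -12*(-56 - 1)² + 2 = -12*(-57)² + 2 = -12*3249 + 2 = -6*6498 + 2 = -38988 + 2 = -38986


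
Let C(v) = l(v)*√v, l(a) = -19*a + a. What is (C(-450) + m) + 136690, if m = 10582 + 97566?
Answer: 244838 + 121500*I*√2 ≈ 2.4484e+5 + 1.7183e+5*I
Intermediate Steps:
m = 108148
l(a) = -18*a
C(v) = -18*v^(3/2) (C(v) = (-18*v)*√v = -18*v^(3/2))
(C(-450) + m) + 136690 = (-(-121500)*I*√2 + 108148) + 136690 = (121500*I*√2 + 108148) + 136690 = (108148 + 121500*I*√2) + 136690 = 244838 + 121500*I*√2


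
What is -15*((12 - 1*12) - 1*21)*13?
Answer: 4095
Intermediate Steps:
-15*((12 - 1*12) - 1*21)*13 = -15*((12 - 12) - 21)*13 = -15*(0 - 21)*13 = -15*(-21)*13 = 315*13 = 4095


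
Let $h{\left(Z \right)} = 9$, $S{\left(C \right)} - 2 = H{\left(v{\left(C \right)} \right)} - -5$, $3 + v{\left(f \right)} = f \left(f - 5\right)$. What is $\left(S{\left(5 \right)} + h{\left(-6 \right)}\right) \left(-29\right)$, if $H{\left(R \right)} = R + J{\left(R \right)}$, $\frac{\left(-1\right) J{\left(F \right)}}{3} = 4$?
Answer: $-29$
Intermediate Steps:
$J{\left(F \right)} = -12$ ($J{\left(F \right)} = \left(-3\right) 4 = -12$)
$v{\left(f \right)} = -3 + f \left(-5 + f\right)$ ($v{\left(f \right)} = -3 + f \left(f - 5\right) = -3 + f \left(-5 + f\right)$)
$H{\left(R \right)} = -12 + R$ ($H{\left(R \right)} = R - 12 = -12 + R$)
$S{\left(C \right)} = -8 + C^{2} - 5 C$ ($S{\left(C \right)} = 2 - \left(10 - C^{2} + 5 C\right) = -8 + C^{2} - 5 C$)
$\left(S{\left(5 \right)} + h{\left(-6 \right)}\right) \left(-29\right) = \left(\left(-8 + 5^{2} - 25\right) + 9\right) \left(-29\right) = \left(\left(-8 + 25 - 25\right) + 9\right) \left(-29\right) = \left(-8 + 9\right) \left(-29\right) = 1 \left(-29\right) = -29$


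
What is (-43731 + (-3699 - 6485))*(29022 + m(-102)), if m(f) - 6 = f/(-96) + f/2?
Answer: -24997635835/16 ≈ -1.5624e+9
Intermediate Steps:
m(f) = 6 + 47*f/96 (m(f) = 6 + (f/(-96) + f/2) = 6 + (f*(-1/96) + f*(½)) = 6 + (-f/96 + f/2) = 6 + 47*f/96)
(-43731 + (-3699 - 6485))*(29022 + m(-102)) = (-43731 + (-3699 - 6485))*(29022 + (6 + (47/96)*(-102))) = (-43731 - 10184)*(29022 + (6 - 799/16)) = -53915*(29022 - 703/16) = -53915*463649/16 = -24997635835/16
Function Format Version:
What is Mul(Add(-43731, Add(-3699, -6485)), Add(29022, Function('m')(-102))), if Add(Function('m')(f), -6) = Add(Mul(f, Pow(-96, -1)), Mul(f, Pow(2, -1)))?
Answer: Rational(-24997635835, 16) ≈ -1.5624e+9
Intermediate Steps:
Function('m')(f) = Add(6, Mul(Rational(47, 96), f)) (Function('m')(f) = Add(6, Add(Mul(f, Pow(-96, -1)), Mul(f, Pow(2, -1)))) = Add(6, Add(Mul(f, Rational(-1, 96)), Mul(f, Rational(1, 2)))) = Add(6, Add(Mul(Rational(-1, 96), f), Mul(Rational(1, 2), f))) = Add(6, Mul(Rational(47, 96), f)))
Mul(Add(-43731, Add(-3699, -6485)), Add(29022, Function('m')(-102))) = Mul(Add(-43731, Add(-3699, -6485)), Add(29022, Add(6, Mul(Rational(47, 96), -102)))) = Mul(Add(-43731, -10184), Add(29022, Add(6, Rational(-799, 16)))) = Mul(-53915, Add(29022, Rational(-703, 16))) = Mul(-53915, Rational(463649, 16)) = Rational(-24997635835, 16)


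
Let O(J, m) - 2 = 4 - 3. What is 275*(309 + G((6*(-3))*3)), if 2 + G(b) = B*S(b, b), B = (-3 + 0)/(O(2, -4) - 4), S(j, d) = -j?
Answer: 128975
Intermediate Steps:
O(J, m) = 3 (O(J, m) = 2 + (4 - 3) = 2 + 1 = 3)
B = 3 (B = (-3 + 0)/(3 - 4) = -3/(-1) = -3*(-1) = 3)
G(b) = -2 - 3*b (G(b) = -2 + 3*(-b) = -2 - 3*b)
275*(309 + G((6*(-3))*3)) = 275*(309 + (-2 - 3*6*(-3)*3)) = 275*(309 + (-2 - (-54)*3)) = 275*(309 + (-2 - 3*(-54))) = 275*(309 + (-2 + 162)) = 275*(309 + 160) = 275*469 = 128975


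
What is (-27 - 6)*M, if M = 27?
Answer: -891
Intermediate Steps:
(-27 - 6)*M = (-27 - 6)*27 = -33*27 = -891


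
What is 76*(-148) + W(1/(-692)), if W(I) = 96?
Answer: -11152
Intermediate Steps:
76*(-148) + W(1/(-692)) = 76*(-148) + 96 = -11248 + 96 = -11152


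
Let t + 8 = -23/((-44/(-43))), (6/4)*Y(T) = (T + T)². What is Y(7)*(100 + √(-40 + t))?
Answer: 39200/3 + 196*I*√34111/33 ≈ 13067.0 + 1097.0*I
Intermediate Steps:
Y(T) = 8*T²/3 (Y(T) = 2*(T + T)²/3 = 2*(2*T)²/3 = 2*(4*T²)/3 = 8*T²/3)
t = -1341/44 (t = -8 - 23/((-44/(-43))) = -8 - 23/((-44*(-1/43))) = -8 - 23/44/43 = -8 - 23*43/44 = -8 - 989/44 = -1341/44 ≈ -30.477)
Y(7)*(100 + √(-40 + t)) = ((8/3)*7²)*(100 + √(-40 - 1341/44)) = ((8/3)*49)*(100 + √(-3101/44)) = 392*(100 + I*√34111/22)/3 = 39200/3 + 196*I*√34111/33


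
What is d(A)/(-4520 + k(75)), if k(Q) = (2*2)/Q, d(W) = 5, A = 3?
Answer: -375/338996 ≈ -0.0011062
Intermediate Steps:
k(Q) = 4/Q
d(A)/(-4520 + k(75)) = 5/(-4520 + 4/75) = 5/(-338996/75) = -75/338996*5 = -375/338996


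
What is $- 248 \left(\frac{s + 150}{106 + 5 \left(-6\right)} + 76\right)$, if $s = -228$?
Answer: $- \frac{353276}{19} \approx -18593.0$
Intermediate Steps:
$- 248 \left(\frac{s + 150}{106 + 5 \left(-6\right)} + 76\right) = - 248 \left(\frac{-228 + 150}{106 + 5 \left(-6\right)} + 76\right) = - 248 \left(- \frac{78}{106 - 30} + 76\right) = - 248 \left(- \frac{78}{76} + 76\right) = - 248 \left(\left(-78\right) \frac{1}{76} + 76\right) = - 248 \left(- \frac{39}{38} + 76\right) = \left(-248\right) \frac{2849}{38} = - \frac{353276}{19}$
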